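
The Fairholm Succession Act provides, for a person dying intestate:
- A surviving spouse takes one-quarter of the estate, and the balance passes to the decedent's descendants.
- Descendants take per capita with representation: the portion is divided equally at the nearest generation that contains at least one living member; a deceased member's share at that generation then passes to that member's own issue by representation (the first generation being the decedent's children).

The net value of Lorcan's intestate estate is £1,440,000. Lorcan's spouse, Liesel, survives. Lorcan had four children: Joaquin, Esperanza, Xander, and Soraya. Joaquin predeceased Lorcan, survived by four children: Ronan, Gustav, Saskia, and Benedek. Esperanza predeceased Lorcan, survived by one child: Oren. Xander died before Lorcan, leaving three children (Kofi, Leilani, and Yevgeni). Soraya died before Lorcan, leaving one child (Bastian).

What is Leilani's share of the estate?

Liesel takes one-quarter of £1,440,000 = £360,000. The remaining £1,080,000 passes to the descendants.
No child survives, so the initial division is made at the grandchildren's generation.
The descendants' portion (£1,080,000) is divided into 9 shares of £120,000: Ronan, Gustav, Saskia, Benedek, Oren, Kofi, Leilani, Yevgeni, and Bastian each take £120,000.

Leilani receives £120,000.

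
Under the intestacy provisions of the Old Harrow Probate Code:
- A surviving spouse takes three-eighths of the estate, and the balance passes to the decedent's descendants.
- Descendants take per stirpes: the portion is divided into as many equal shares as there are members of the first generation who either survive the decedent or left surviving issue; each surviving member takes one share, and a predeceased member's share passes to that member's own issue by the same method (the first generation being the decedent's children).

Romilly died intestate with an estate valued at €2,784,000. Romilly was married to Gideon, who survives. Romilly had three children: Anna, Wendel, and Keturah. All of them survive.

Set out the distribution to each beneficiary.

Gideon: €1,044,000; Anna: €580,000; Wendel: €580,000; Keturah: €580,000

Gideon takes three-eighths of €2,784,000 = €1,044,000. The remaining €1,740,000 passes to the descendants.
The descendants' portion (€1,740,000) is divided into 3 shares of €580,000: Anna, Wendel, and Keturah each take €580,000.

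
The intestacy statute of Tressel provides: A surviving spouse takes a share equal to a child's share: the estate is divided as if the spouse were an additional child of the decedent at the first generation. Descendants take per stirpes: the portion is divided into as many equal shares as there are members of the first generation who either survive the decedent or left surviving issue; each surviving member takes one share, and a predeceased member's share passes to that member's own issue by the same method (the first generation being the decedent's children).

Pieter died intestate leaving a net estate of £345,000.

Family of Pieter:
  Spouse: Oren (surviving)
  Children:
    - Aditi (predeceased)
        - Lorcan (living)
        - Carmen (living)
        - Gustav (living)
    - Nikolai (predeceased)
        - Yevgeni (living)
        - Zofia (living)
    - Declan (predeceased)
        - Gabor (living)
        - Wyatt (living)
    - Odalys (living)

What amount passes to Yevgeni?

The spouse counts as an additional share at the children's level, so there are 5 primary shares of £69,000. Oren takes one such share (£69,000).
The children's combined portion (£276,000) is divided into 4 shares of £69,000: Odalys takes £69,000; Aditi's £69,000 share passes to Aditi's issue; Nikolai's £69,000 share passes to Nikolai's issue; Declan's £69,000 share passes to Declan's issue.
Aditi's share (£69,000) is divided into 3 shares of £23,000: Lorcan, Carmen, and Gustav each take £23,000.
Nikolai's share (£69,000) is divided into 2 shares of £34,500: Yevgeni and Zofia each take £34,500.
Declan's share (£69,000) is divided into 2 shares of £34,500: Gabor and Wyatt each take £34,500.

Yevgeni receives £34,500.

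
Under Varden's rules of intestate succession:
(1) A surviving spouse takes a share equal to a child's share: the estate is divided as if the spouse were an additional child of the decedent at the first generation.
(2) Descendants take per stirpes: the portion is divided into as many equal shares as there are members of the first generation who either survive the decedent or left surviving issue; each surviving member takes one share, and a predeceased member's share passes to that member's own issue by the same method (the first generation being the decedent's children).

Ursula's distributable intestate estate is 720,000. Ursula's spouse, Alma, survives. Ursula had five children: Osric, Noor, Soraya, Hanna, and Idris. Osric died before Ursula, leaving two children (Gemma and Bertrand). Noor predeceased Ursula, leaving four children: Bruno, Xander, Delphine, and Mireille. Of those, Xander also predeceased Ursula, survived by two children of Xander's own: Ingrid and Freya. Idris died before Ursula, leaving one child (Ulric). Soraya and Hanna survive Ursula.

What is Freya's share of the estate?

Freya receives 15,000.

The spouse counts as an additional share at the children's level, so there are 6 primary shares of 120,000. Alma takes one such share (120,000).
The children's combined portion (600,000) is divided into 5 shares of 120,000: Soraya and Hanna each take 120,000; Osric's 120,000 share passes to Osric's issue; Noor's 120,000 share passes to Noor's issue; Idris's 120,000 share passes to Idris's issue.
Osric's share (120,000) is divided into 2 shares of 60,000: Gemma and Bertrand each take 60,000.
Noor's share (120,000) is divided into 4 shares of 30,000: Bruno, Delphine, and Mireille each take 30,000; Xander's 30,000 share passes to Xander's issue.
Xander's share (30,000) is divided into 2 shares of 15,000: Ingrid and Freya each take 15,000.
Idris's share (120,000) passes entirely to Ulric.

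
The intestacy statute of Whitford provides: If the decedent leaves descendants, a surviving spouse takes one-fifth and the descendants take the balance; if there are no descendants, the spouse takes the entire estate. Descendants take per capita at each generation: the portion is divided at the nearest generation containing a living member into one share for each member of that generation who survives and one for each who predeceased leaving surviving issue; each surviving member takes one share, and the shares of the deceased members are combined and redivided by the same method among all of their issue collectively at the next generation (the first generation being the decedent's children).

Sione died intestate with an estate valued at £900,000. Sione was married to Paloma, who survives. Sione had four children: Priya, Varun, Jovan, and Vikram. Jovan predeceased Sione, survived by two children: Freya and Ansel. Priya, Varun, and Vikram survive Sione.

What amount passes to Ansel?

Paloma takes one-fifth of £900,000 = £180,000. The remaining £720,000 passes to the descendants.
The descendants' portion (£720,000) is divided at the children's generation into 4 shares of £180,000. Priya, Varun, and Vikram each take £180,000. The remaining share for the deceased Jovan (£180,000) is carried to the next generation.
That pool (£180,000) is divided at the grandchildren's generation equally among Freya and Ansel: £90,000 each.

Ansel receives £90,000.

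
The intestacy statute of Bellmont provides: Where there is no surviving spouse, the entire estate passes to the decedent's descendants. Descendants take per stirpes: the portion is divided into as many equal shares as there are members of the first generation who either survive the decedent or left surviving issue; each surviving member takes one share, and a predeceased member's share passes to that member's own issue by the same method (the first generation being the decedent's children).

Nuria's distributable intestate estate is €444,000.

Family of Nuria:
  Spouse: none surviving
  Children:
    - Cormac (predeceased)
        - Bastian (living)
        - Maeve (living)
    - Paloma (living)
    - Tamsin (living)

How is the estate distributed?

The entire €444,000 passes to the descendants.
That amount (€444,000) is divided into 3 shares of €148,000: Paloma and Tamsin each take €148,000; Cormac's €148,000 share passes to Cormac's issue.
Cormac's share (€148,000) is divided into 2 shares of €74,000: Bastian and Maeve each take €74,000.

Bastian: €74,000; Maeve: €74,000; Paloma: €148,000; Tamsin: €148,000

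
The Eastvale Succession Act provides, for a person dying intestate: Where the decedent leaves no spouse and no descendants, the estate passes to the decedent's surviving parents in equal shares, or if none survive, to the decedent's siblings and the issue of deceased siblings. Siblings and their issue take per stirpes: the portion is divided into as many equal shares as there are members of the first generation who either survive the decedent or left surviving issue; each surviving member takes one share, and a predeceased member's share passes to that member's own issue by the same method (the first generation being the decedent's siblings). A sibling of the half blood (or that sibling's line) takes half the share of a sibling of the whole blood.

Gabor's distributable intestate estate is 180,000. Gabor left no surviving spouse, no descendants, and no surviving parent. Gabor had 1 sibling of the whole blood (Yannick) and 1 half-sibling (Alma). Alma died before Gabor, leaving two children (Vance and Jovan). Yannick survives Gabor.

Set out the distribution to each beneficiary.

The entire 180,000 passes to the siblings and their issue.
Counting each half-blood sibling's line as half a unit, there are 3/2 units in 180,000, so one unit is 120,000. Whole-blood lines (Yannick) take 120,000 each; half-blood lines (Alma) take 60,000 each.
Alma's share (60,000) is divided into 2 shares of 30,000: Vance and Jovan each take 30,000.

Vance: 30,000; Jovan: 30,000; Yannick: 120,000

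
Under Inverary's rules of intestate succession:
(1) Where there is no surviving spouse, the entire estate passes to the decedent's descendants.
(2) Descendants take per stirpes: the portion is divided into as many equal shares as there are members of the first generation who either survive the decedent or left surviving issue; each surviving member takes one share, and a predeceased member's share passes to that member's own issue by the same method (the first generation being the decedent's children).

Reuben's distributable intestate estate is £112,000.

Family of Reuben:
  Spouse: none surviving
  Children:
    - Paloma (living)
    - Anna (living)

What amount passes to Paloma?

The entire £112,000 passes to the descendants.
That amount (£112,000) is divided into 2 shares of £56,000: Paloma and Anna each take £56,000.

Paloma receives £56,000.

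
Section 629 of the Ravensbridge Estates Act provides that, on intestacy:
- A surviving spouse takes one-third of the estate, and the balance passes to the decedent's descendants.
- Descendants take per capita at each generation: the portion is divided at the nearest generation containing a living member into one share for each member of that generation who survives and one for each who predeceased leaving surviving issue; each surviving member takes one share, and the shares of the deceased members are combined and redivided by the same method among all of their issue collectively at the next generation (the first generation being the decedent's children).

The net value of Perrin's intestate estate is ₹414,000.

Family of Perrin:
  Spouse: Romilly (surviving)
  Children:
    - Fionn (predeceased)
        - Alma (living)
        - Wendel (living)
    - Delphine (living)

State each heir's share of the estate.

Romilly takes one-third of ₹414,000 = ₹138,000. The remaining ₹276,000 passes to the descendants.
The descendants' portion (₹276,000) is divided at the children's generation into 2 shares of ₹138,000. Delphine takes ₹138,000. The remaining share for the deceased Fionn (₹138,000) is carried to the next generation.
That pool (₹138,000) is divided at the grandchildren's generation equally among Alma and Wendel: ₹69,000 each.

Romilly: ₹138,000; Alma: ₹69,000; Wendel: ₹69,000; Delphine: ₹138,000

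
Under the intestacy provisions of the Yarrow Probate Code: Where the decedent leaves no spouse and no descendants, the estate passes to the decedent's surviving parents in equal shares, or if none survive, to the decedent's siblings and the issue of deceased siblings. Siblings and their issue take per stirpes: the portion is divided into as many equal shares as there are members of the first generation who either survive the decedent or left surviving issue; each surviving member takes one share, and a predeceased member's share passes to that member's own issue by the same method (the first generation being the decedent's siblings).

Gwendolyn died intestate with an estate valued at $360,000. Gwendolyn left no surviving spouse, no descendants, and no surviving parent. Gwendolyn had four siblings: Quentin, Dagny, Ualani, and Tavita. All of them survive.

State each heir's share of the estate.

The entire $360,000 passes to the siblings and their issue.
That amount ($360,000) is divided into 4 shares of $90,000: Quentin, Dagny, Ualani, and Tavita each take $90,000.

Quentin: $90,000; Dagny: $90,000; Ualani: $90,000; Tavita: $90,000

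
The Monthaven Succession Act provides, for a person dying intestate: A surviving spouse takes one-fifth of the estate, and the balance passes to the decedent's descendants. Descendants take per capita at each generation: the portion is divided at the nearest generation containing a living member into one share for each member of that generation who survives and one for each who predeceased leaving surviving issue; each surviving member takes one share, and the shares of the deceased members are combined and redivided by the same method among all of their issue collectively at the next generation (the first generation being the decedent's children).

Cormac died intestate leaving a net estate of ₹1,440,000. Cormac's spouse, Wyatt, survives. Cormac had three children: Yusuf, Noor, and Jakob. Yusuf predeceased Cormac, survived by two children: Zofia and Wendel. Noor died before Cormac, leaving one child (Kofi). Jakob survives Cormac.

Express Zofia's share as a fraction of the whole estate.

Zofia receives 8/45 of the estate.

Wyatt takes one-fifth of ₹1,440,000 = ₹288,000. The remaining ₹1,152,000 passes to the descendants.
The descendants' portion (₹1,152,000) is divided at the children's generation into 3 shares of ₹384,000. Jakob takes ₹384,000. The 2 shares of the deceased (Yusuf and Noor) are combined into a pool of ₹768,000.
That pool (₹768,000) is divided at the grandchildren's generation equally among Zofia, Wendel, and Kofi: ₹256,000 each.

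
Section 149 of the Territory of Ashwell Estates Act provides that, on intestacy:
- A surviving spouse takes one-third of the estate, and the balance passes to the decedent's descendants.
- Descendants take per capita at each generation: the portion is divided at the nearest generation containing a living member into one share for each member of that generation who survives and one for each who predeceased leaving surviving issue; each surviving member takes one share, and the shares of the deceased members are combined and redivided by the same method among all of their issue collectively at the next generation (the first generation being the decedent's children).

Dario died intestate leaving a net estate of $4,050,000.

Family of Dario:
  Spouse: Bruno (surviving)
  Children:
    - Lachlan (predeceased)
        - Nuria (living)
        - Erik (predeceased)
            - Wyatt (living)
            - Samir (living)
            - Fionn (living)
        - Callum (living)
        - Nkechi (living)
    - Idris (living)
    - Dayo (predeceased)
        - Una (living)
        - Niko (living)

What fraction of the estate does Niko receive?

Niko receives 2/27 of the estate.

Bruno takes one-third of $4,050,000 = $1,350,000. The remaining $2,700,000 passes to the descendants.
The descendants' portion ($2,700,000) is divided at the children's generation into 3 shares of $900,000. Idris takes $900,000. The 2 shares of the deceased (Lachlan and Dayo) are combined into a pool of $1,800,000.
That pool ($1,800,000) is divided at the grandchildren's generation into 6 shares of $300,000. Nuria, Callum, Nkechi, Una, and Niko each take $300,000. The remaining share for the deceased Erik ($300,000) is carried to the next generation.
That pool ($300,000) is divided at the great-grandchildren's generation equally among Wyatt, Samir, and Fionn: $100,000 each.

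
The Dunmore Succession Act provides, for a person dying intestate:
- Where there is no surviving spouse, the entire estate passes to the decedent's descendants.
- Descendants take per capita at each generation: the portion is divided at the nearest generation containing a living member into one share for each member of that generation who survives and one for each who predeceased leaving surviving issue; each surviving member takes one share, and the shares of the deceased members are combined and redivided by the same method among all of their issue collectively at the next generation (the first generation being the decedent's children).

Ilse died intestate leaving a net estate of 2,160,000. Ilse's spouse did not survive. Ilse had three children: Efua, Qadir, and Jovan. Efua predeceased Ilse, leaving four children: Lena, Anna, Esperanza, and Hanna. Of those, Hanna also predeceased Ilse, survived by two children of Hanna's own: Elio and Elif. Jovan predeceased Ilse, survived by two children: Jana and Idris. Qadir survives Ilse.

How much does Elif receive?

Elif receives 120,000.

The entire 2,160,000 passes to the descendants.
That amount (2,160,000) is divided at the children's generation into 3 shares of 720,000. Qadir takes 720,000. The 2 shares of the deceased (Efua and Jovan) are combined into a pool of 1,440,000.
That pool (1,440,000) is divided at the grandchildren's generation into 6 shares of 240,000. Lena, Anna, Esperanza, Jana, and Idris each take 240,000. The remaining share for the deceased Hanna (240,000) is carried to the next generation.
That pool (240,000) is divided at the great-grandchildren's generation equally among Elio and Elif: 120,000 each.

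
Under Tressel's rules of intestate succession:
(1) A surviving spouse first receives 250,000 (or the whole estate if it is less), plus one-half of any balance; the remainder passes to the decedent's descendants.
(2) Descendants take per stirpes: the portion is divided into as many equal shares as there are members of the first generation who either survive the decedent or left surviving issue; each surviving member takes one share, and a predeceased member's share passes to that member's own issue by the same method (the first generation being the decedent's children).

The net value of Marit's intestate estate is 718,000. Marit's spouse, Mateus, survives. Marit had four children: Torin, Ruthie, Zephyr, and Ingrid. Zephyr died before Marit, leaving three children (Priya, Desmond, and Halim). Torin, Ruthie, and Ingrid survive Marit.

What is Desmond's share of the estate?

Mateus first takes 250,000, leaving a balance of 468,000. Mateus then takes one-half of the balance (234,000), for a total of 484,000. The remaining 234,000 passes to the descendants.
The descendants' portion (234,000) is divided into 4 shares of 58,500: Torin, Ruthie, and Ingrid each take 58,500; Zephyr's 58,500 share passes to Zephyr's issue.
Zephyr's share (58,500) is divided into 3 shares of 19,500: Priya, Desmond, and Halim each take 19,500.

Desmond receives 19,500.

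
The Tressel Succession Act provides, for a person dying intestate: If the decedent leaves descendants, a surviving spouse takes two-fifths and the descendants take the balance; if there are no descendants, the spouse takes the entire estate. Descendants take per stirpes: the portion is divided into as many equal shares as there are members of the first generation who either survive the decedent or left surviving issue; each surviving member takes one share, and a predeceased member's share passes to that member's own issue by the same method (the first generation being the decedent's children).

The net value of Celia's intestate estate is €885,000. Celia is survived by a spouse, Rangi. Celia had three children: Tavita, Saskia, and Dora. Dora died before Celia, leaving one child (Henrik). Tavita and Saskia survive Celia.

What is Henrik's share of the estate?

Henrik receives €177,000.

Rangi takes two-fifths of €885,000 = €354,000. The remaining €531,000 passes to the descendants.
The descendants' portion (€531,000) is divided into 3 shares of €177,000: Tavita and Saskia each take €177,000; Dora's €177,000 share passes to Dora's issue.
Dora's share (€177,000) passes entirely to Henrik.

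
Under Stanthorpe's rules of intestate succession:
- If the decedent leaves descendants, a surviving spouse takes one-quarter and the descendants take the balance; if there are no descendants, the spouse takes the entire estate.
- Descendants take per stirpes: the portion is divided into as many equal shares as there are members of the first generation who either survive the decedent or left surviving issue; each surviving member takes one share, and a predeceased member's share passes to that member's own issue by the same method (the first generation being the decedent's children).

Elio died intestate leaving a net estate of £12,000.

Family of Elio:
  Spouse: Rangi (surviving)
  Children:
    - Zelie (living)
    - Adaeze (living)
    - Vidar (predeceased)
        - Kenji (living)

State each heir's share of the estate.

Rangi: £3,000; Zelie: £3,000; Adaeze: £3,000; Kenji: £3,000

Rangi takes one-quarter of £12,000 = £3,000. The remaining £9,000 passes to the descendants.
The descendants' portion (£9,000) is divided into 3 shares of £3,000: Zelie and Adaeze each take £3,000; Vidar's £3,000 share passes to Vidar's issue.
Vidar's share (£3,000) passes entirely to Kenji.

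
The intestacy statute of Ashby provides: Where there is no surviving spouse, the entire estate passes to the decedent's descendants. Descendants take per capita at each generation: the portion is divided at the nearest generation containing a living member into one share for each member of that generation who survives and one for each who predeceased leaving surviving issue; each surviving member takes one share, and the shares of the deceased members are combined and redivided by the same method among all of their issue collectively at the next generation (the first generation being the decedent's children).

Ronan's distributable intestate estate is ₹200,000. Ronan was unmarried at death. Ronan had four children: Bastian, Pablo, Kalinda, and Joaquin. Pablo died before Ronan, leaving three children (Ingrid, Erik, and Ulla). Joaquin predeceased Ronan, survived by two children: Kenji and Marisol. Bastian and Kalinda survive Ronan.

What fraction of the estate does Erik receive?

Erik receives 1/10 of the estate.

The entire ₹200,000 passes to the descendants.
That amount (₹200,000) is divided at the children's generation into 4 shares of ₹50,000. Bastian and Kalinda each take ₹50,000. The 2 shares of the deceased (Pablo and Joaquin) are combined into a pool of ₹100,000.
That pool (₹100,000) is divided at the grandchildren's generation equally among Ingrid, Erik, Ulla, Kenji, and Marisol: ₹20,000 each.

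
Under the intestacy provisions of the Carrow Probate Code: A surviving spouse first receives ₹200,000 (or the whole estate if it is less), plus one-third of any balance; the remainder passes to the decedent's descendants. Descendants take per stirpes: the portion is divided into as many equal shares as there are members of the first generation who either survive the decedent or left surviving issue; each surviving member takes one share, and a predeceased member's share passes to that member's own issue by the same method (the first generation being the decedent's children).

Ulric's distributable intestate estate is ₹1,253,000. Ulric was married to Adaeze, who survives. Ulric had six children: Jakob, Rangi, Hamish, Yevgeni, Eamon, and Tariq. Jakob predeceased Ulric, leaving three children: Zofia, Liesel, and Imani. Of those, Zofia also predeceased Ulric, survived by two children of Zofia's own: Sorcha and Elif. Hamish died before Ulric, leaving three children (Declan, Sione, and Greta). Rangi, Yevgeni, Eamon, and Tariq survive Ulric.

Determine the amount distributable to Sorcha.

Sorcha receives ₹19,500.

Adaeze first takes ₹200,000, leaving a balance of ₹1,053,000. Adaeze then takes one-third of the balance (₹351,000), for a total of ₹551,000. The remaining ₹702,000 passes to the descendants.
The descendants' portion (₹702,000) is divided into 6 shares of ₹117,000: Rangi, Yevgeni, Eamon, and Tariq each take ₹117,000; Jakob's ₹117,000 share passes to Jakob's issue; Hamish's ₹117,000 share passes to Hamish's issue.
Jakob's share (₹117,000) is divided into 3 shares of ₹39,000: Liesel and Imani each take ₹39,000; Zofia's ₹39,000 share passes to Zofia's issue.
Zofia's share (₹39,000) is divided into 2 shares of ₹19,500: Sorcha and Elif each take ₹19,500.
Hamish's share (₹117,000) is divided into 3 shares of ₹39,000: Declan, Sione, and Greta each take ₹39,000.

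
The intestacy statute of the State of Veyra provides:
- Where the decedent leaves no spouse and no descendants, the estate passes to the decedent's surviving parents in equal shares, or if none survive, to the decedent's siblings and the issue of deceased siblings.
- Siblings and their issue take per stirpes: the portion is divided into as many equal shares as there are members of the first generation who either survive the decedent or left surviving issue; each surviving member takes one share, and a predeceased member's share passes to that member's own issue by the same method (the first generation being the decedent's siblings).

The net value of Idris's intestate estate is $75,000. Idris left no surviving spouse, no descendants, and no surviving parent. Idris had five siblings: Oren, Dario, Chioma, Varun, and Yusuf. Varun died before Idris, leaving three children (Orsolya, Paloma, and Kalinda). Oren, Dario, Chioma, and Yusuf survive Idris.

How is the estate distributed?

Oren: $15,000; Dario: $15,000; Chioma: $15,000; Orsolya: $5,000; Paloma: $5,000; Kalinda: $5,000; Yusuf: $15,000

The entire $75,000 passes to the siblings and their issue.
That amount ($75,000) is divided into 5 shares of $15,000: Oren, Dario, Chioma, and Yusuf each take $15,000; Varun's $15,000 share passes to Varun's issue.
Varun's share ($15,000) is divided into 3 shares of $5,000: Orsolya, Paloma, and Kalinda each take $5,000.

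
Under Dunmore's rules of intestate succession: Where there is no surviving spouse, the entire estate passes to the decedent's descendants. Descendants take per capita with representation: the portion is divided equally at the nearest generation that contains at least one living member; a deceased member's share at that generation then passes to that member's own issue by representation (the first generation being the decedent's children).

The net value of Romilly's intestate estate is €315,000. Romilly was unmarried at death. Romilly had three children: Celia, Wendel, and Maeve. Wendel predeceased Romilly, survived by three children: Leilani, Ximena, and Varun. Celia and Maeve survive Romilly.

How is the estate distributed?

Celia: €105,000; Leilani: €35,000; Ximena: €35,000; Varun: €35,000; Maeve: €105,000

The entire €315,000 passes to the descendants.
That amount (€315,000) is divided into 3 shares of €105,000: Celia and Maeve each take €105,000; Wendel's €105,000 share passes to Wendel's issue.
Wendel's share (€105,000) is divided into 3 shares of €35,000: Leilani, Ximena, and Varun each take €35,000.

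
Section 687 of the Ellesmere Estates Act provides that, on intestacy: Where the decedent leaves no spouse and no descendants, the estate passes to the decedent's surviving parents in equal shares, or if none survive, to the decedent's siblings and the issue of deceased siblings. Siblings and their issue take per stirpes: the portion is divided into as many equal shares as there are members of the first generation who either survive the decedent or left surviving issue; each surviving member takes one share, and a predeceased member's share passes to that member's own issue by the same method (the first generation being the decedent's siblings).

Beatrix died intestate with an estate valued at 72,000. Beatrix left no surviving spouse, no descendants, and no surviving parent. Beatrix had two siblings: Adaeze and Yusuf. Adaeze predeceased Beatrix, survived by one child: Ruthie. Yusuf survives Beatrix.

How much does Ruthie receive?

Ruthie receives 36,000.

The entire 72,000 passes to the siblings and their issue.
That amount (72,000) is divided into 2 shares of 36,000: Yusuf takes 36,000; Adaeze's 36,000 share passes to Adaeze's issue.
Adaeze's share (36,000) passes entirely to Ruthie.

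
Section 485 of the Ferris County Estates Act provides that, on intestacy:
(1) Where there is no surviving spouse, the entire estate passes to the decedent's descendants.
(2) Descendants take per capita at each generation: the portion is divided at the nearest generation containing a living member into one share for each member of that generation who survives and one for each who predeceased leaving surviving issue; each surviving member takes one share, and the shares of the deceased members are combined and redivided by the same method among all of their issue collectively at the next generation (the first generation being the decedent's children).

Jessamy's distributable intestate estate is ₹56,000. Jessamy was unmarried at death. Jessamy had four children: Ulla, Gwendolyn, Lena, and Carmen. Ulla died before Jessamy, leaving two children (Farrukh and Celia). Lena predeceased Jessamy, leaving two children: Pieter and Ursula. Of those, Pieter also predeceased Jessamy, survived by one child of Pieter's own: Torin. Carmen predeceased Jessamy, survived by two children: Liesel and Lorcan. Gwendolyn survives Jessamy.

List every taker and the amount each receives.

Farrukh: ₹7,000; Celia: ₹7,000; Gwendolyn: ₹14,000; Torin: ₹7,000; Ursula: ₹7,000; Liesel: ₹7,000; Lorcan: ₹7,000

The entire ₹56,000 passes to the descendants.
That amount (₹56,000) is divided at the children's generation into 4 shares of ₹14,000. Gwendolyn takes ₹14,000. The 3 shares of the deceased (Ulla, Lena, and Carmen) are combined into a pool of ₹42,000.
That pool (₹42,000) is divided at the grandchildren's generation into 6 shares of ₹7,000. Farrukh, Celia, Ursula, Liesel, and Lorcan each take ₹7,000. The remaining share for the deceased Pieter (₹7,000) is carried to the next generation.
That pool (₹7,000) passes entirely to Torin, the sole taker at the great-grandchildren's generation.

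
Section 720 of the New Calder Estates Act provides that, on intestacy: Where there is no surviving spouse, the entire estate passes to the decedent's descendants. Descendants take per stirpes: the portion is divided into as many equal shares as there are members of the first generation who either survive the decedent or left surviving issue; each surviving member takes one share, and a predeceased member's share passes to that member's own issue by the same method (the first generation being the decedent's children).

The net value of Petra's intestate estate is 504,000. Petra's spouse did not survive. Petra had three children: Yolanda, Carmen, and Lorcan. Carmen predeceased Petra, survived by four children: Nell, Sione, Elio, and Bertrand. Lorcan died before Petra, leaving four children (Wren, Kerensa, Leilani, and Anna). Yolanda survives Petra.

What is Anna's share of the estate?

The entire 504,000 passes to the descendants.
That amount (504,000) is divided into 3 shares of 168,000: Yolanda takes 168,000; Carmen's 168,000 share passes to Carmen's issue; Lorcan's 168,000 share passes to Lorcan's issue.
Carmen's share (168,000) is divided into 4 shares of 42,000: Nell, Sione, Elio, and Bertrand each take 42,000.
Lorcan's share (168,000) is divided into 4 shares of 42,000: Wren, Kerensa, Leilani, and Anna each take 42,000.

Anna receives 42,000.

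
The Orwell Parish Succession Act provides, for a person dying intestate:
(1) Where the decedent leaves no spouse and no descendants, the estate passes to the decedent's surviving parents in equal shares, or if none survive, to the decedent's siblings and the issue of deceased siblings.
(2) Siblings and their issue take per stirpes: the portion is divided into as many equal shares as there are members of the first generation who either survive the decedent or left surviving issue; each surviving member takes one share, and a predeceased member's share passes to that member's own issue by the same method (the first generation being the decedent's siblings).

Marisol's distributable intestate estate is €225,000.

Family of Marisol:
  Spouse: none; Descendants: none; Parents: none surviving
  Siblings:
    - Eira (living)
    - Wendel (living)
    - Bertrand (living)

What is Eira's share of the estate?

Eira receives €75,000.

The entire €225,000 passes to the siblings and their issue.
That amount (€225,000) is divided into 3 shares of €75,000: Eira, Wendel, and Bertrand each take €75,000.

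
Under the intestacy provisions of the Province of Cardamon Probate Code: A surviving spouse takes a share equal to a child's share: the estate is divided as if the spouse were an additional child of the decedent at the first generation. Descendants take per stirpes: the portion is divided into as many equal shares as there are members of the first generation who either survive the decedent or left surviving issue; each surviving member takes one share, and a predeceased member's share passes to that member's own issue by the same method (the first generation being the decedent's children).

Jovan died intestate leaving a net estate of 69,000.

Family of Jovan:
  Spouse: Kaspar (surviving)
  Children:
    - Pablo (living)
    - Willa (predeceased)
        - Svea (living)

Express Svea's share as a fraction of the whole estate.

Svea receives 1/3 of the estate.

The spouse counts as an additional share at the children's level, so there are 3 primary shares of 23,000. Kaspar takes one such share (23,000).
The children's combined portion (46,000) is divided into 2 shares of 23,000: Pablo takes 23,000; Willa's 23,000 share passes to Willa's issue.
Willa's share (23,000) passes entirely to Svea.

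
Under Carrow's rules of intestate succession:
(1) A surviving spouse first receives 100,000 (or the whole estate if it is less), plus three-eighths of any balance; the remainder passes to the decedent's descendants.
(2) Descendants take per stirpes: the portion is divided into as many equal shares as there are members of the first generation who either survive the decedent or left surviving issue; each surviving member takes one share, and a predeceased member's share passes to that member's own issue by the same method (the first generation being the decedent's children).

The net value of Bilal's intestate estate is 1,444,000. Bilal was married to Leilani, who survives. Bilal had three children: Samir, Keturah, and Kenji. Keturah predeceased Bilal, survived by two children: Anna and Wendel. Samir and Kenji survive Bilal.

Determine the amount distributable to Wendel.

Leilani first takes 100,000, leaving a balance of 1,344,000. Leilani then takes three-eighths of the balance (504,000), for a total of 604,000. The remaining 840,000 passes to the descendants.
The descendants' portion (840,000) is divided into 3 shares of 280,000: Samir and Kenji each take 280,000; Keturah's 280,000 share passes to Keturah's issue.
Keturah's share (280,000) is divided into 2 shares of 140,000: Anna and Wendel each take 140,000.

Wendel receives 140,000.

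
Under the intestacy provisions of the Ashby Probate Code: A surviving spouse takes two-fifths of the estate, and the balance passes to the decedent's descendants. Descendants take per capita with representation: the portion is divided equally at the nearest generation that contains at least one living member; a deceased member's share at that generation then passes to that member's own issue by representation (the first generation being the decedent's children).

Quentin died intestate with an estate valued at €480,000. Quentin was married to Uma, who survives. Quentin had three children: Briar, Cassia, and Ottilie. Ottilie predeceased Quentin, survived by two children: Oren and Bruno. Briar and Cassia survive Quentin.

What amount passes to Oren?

Oren receives €48,000.

Uma takes two-fifths of €480,000 = €192,000. The remaining €288,000 passes to the descendants.
The descendants' portion (€288,000) is divided into 3 shares of €96,000: Briar and Cassia each take €96,000; Ottilie's €96,000 share passes to Ottilie's issue.
Ottilie's share (€96,000) is divided into 2 shares of €48,000: Oren and Bruno each take €48,000.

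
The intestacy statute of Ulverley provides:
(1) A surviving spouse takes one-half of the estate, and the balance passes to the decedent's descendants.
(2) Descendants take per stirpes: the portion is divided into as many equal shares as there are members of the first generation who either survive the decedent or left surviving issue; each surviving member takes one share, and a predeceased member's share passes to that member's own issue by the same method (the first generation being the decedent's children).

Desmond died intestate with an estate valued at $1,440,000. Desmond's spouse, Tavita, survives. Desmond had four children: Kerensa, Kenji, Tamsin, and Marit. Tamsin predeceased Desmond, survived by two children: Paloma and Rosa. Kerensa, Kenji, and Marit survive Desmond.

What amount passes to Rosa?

Rosa receives $90,000.

Tavita takes one-half of $1,440,000 = $720,000. The remaining $720,000 passes to the descendants.
The descendants' portion ($720,000) is divided into 4 shares of $180,000: Kerensa, Kenji, and Marit each take $180,000; Tamsin's $180,000 share passes to Tamsin's issue.
Tamsin's share ($180,000) is divided into 2 shares of $90,000: Paloma and Rosa each take $90,000.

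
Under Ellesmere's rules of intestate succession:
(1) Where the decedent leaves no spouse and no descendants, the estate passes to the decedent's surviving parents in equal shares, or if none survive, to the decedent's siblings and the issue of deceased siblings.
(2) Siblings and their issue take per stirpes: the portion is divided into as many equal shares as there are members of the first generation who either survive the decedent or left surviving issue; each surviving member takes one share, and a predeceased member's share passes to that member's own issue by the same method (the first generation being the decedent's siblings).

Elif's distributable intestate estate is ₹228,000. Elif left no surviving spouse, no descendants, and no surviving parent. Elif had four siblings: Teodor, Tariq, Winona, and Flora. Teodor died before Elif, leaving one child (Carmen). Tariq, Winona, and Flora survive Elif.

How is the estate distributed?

Carmen: ₹57,000; Tariq: ₹57,000; Winona: ₹57,000; Flora: ₹57,000

The entire ₹228,000 passes to the siblings and their issue.
That amount (₹228,000) is divided into 4 shares of ₹57,000: Tariq, Winona, and Flora each take ₹57,000; Teodor's ₹57,000 share passes to Teodor's issue.
Teodor's share (₹57,000) passes entirely to Carmen.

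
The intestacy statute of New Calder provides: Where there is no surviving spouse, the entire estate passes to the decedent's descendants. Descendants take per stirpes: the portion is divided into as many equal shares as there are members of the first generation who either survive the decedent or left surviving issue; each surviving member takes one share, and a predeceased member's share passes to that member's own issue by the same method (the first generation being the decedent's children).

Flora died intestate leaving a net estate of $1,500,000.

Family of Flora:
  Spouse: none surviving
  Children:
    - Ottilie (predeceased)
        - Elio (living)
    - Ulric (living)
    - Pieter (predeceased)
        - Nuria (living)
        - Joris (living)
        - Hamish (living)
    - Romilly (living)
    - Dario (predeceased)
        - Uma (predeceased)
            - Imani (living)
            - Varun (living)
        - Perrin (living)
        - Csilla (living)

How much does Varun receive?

The entire $1,500,000 passes to the descendants.
That amount ($1,500,000) is divided into 5 shares of $300,000: Ulric and Romilly each take $300,000; Ottilie's $300,000 share passes to Ottilie's issue; Pieter's $300,000 share passes to Pieter's issue; Dario's $300,000 share passes to Dario's issue.
Ottilie's share ($300,000) passes entirely to Elio.
Pieter's share ($300,000) is divided into 3 shares of $100,000: Nuria, Joris, and Hamish each take $100,000.
Dario's share ($300,000) is divided into 3 shares of $100,000: Perrin and Csilla each take $100,000; Uma's $100,000 share passes to Uma's issue.
Uma's share ($100,000) is divided into 2 shares of $50,000: Imani and Varun each take $50,000.

Varun receives $50,000.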